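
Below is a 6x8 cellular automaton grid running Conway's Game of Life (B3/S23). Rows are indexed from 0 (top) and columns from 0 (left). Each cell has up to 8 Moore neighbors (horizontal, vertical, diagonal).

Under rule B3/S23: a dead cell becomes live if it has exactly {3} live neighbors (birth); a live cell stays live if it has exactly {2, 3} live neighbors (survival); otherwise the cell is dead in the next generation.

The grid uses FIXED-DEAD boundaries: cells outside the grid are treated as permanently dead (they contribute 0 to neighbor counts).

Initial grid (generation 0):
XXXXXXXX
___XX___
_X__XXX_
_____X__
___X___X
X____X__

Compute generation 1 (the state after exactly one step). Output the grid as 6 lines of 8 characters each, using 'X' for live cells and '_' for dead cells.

Simulating step by step:
Generation 0 (given above): 19 live cells
Generation 1: 11 live cells
(generation 1 grid is the final answer)

Answer: _XX__XX_
X______X
___X__X_
_____X__
____X_X_
________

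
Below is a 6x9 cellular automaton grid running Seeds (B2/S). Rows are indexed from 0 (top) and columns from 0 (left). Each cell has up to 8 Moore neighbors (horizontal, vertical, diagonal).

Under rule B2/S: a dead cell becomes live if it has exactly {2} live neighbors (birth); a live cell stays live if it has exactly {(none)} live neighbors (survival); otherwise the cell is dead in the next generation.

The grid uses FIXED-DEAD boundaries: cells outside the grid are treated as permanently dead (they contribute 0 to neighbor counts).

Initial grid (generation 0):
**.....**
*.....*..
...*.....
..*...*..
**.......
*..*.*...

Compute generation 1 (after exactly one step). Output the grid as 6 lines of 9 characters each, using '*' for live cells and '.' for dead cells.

Answer: ......*..
..*.....*
.**..***.
*..*.....
...****..
..*.*....

Derivation:
Simulating step by step:
Generation 0 (given above): 14 live cells
Generation 1: 16 live cells
(generation 1 grid is the final answer)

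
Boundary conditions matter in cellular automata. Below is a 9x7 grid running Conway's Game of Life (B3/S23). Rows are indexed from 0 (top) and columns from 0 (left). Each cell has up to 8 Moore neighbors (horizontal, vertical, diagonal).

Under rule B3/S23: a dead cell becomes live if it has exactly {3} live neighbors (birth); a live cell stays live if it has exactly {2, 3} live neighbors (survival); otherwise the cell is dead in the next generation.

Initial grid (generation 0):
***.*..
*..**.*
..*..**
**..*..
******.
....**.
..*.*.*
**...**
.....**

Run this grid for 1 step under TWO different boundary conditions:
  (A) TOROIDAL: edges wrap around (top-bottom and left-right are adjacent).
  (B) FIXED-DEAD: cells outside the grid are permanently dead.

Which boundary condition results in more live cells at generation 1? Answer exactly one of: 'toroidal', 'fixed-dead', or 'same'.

Answer: fixed-dead

Derivation:
Under TOROIDAL boundary, generation 1:
.**.*..
....*..
..*....
.......
*.*....
*......
.*.**..
.*..*..
..*.*..
Population = 15

Under FIXED-DEAD boundary, generation 1:
***.**.
*...*.*
*.*...*
*.....*
*.*....
......*
.*.**.*
.*..*..
.....**
Population = 24

Comparison: toroidal=15, fixed-dead=24 -> fixed-dead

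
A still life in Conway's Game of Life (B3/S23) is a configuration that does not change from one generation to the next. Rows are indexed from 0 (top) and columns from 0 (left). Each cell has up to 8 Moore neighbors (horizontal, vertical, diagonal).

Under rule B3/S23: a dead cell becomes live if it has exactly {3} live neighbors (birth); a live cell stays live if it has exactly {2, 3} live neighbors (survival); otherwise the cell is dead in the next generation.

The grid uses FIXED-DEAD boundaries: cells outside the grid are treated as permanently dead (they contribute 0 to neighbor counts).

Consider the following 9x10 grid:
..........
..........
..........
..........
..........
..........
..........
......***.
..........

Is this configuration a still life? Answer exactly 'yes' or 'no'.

Answer: no

Derivation:
Compute generation 1 and compare to generation 0 (given above):
Generation 1:
..........
..........
..........
..........
..........
..........
.......*..
.......*..
.......*..
Cell (6,7) differs: gen0=0 vs gen1=1 -> NOT a still life.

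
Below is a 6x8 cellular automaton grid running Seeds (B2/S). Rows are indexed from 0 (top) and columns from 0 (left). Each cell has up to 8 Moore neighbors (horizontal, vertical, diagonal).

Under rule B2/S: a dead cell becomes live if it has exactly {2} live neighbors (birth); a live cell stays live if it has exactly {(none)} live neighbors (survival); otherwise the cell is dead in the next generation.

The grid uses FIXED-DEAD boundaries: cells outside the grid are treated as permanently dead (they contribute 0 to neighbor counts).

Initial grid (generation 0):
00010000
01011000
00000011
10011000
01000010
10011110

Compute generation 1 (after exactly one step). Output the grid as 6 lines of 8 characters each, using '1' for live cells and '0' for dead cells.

Answer: 00000000
00000111
11000000
01100000
00000001
01100001

Derivation:
Simulating step by step:
Generation 0 (given above): 16 live cells
Generation 1: 11 live cells
(generation 1 grid is the final answer)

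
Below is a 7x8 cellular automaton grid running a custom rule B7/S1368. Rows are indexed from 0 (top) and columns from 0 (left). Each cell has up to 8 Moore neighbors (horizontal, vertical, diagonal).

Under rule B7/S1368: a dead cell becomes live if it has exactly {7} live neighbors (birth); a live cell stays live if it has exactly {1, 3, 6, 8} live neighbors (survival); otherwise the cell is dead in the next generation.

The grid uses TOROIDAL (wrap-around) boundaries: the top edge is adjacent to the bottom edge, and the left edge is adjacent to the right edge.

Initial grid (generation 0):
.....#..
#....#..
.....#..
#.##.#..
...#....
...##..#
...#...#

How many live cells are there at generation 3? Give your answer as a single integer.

Answer: 4

Derivation:
Simulating step by step:
Generation 0 (given above): 14 live cells
Generation 1: 6 live cells
.....#..
........
........
.....#..
........
...##..#
.......#
Generation 2: 4 live cells
........
........
........
........
........
...##..#
.......#
Generation 3: 4 live cells
........
........
........
........
........
...##..#
.......#
Population at generation 3: 4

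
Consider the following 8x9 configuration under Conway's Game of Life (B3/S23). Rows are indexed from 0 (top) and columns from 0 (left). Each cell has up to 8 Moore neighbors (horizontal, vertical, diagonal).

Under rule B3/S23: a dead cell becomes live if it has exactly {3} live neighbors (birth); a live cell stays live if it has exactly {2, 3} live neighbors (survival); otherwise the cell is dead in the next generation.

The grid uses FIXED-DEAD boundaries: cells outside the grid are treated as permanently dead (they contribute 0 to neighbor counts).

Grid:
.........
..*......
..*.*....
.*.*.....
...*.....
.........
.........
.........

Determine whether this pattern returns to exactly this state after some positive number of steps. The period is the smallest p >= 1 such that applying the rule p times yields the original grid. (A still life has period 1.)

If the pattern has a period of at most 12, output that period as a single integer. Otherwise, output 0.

Answer: 2

Derivation:
Simulating and comparing each generation to the original:
Gen 0 (original, given above): 6 live cells
Gen 1: 6 live cells, differs from original
Gen 2: 6 live cells, MATCHES original -> period = 2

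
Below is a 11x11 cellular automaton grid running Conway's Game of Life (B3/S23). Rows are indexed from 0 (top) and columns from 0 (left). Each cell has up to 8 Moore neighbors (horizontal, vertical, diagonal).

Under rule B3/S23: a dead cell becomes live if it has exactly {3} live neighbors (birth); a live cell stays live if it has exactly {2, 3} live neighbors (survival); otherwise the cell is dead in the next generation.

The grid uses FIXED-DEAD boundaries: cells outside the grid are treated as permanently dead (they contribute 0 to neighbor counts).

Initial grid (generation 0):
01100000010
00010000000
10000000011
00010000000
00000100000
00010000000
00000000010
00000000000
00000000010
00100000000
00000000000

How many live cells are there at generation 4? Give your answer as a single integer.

Simulating step by step:
Generation 0 (given above): 13 live cells
Generation 1: 6 live cells
00100000000
01100000011
00000000000
00000000000
00001000000
00000000000
00000000000
00000000000
00000000000
00000000000
00000000000
Generation 2: 4 live cells
01100000000
01100000000
00000000000
00000000000
00000000000
00000000000
00000000000
00000000000
00000000000
00000000000
00000000000
Generation 3: 4 live cells
01100000000
01100000000
00000000000
00000000000
00000000000
00000000000
00000000000
00000000000
00000000000
00000000000
00000000000
Generation 4: 4 live cells
01100000000
01100000000
00000000000
00000000000
00000000000
00000000000
00000000000
00000000000
00000000000
00000000000
00000000000
Population at generation 4: 4

Answer: 4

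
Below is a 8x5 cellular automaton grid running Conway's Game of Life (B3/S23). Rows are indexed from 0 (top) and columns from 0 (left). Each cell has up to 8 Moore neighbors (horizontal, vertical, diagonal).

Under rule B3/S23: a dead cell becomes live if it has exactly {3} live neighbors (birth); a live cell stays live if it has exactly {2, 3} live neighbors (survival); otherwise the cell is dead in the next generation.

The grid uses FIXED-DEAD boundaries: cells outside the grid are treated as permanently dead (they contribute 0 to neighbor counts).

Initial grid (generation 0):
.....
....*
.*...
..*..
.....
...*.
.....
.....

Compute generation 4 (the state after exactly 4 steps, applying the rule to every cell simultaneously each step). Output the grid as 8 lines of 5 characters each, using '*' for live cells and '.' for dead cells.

Answer: .....
.....
.....
.....
.....
.....
.....
.....

Derivation:
Simulating step by step:
Generation 0 (given above): 4 live cells
Generation 1: 0 live cells
.....
.....
.....
.....
.....
.....
.....
.....
Generation 2: 0 live cells
.....
.....
.....
.....
.....
.....
.....
.....
Generation 3: 0 live cells
.....
.....
.....
.....
.....
.....
.....
.....
Generation 4: 0 live cells
(generation 4 grid is the final answer)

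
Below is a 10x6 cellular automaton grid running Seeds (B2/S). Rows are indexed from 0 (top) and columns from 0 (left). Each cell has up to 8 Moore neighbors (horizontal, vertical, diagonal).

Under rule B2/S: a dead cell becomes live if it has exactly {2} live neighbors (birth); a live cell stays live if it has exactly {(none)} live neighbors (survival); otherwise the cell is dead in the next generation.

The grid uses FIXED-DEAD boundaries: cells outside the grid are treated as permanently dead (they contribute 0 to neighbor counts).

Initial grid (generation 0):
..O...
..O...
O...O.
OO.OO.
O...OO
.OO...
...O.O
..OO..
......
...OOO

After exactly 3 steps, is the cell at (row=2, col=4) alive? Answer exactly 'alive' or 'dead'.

Answer: dead

Derivation:
Simulating step by step:
Generation 0 (given above): 20 live cells
Generation 1: 6 live cells
.O.O..
......
.....O
..O...
......
O.....
......
......
.....O
......
Generation 2: 4 live cells
..O...
..O.O.
......
......
.O....
......
......
......
......
......
Generation 3: 3 live cells
.O....
.O....
...O..
......
......
......
......
......
......
......

Cell (2,4) at generation 3: 0 -> dead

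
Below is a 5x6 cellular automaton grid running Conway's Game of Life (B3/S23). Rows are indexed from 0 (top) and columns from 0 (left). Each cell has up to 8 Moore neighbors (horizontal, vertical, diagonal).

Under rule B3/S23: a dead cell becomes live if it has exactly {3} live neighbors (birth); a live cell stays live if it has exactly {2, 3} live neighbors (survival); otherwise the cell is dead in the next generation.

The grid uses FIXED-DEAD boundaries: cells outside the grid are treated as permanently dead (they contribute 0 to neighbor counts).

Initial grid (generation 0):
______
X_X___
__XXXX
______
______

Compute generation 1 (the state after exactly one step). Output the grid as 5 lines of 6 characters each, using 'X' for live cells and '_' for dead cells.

Answer: ______
_XX_X_
_XXXX_
___XX_
______

Derivation:
Simulating step by step:
Generation 0 (given above): 6 live cells
Generation 1: 9 live cells
(generation 1 grid is the final answer)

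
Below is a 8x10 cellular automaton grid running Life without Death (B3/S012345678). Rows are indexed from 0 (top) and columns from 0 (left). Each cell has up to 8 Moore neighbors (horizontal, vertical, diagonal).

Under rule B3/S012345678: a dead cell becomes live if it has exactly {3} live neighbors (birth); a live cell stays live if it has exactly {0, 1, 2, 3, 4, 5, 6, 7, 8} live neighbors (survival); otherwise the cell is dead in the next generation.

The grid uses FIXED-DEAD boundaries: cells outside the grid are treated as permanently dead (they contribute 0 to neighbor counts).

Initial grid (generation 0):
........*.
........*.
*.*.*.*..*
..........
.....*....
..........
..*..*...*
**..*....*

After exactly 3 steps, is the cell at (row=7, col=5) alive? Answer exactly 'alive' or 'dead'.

Simulating step by step:
Generation 0 (given above): 15 live cells
Generation 1: 19 live cells
........*.
.......***
*.*.*.*..*
.....*....
.....*....
..........
.**..*...*
**..*....*
Generation 2: 27 live cells
.......***
.......***
*.*.****.*
....***...
.....*....
..........
***..*...*
***.*....*
Generation 3: 36 live cells
.......***
.....*.***
*.******.*
...*****..
....***...
.*........
****.*...*
*****....*

Cell (7,5) at generation 3: 0 -> dead

Answer: dead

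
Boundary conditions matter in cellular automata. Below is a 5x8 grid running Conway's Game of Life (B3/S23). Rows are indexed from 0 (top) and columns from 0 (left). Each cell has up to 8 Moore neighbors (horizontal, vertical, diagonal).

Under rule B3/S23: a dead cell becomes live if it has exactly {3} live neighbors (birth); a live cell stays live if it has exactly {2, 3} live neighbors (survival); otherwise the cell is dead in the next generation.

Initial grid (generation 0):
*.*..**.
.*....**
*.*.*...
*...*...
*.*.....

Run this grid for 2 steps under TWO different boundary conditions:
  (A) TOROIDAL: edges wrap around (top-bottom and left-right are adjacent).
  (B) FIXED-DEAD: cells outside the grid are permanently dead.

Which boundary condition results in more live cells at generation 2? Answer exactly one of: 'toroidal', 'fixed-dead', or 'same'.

Answer: toroidal

Derivation:
Under TOROIDAL boundary, generation 2:
..*..**.
..**..*.
*****.*.
**....**
*...**..
Population = 19

Under FIXED-DEAD boundary, generation 2:
.**..*.*
*.**...*
*.***.*.
**......
........
Population = 15

Comparison: toroidal=19, fixed-dead=15 -> toroidal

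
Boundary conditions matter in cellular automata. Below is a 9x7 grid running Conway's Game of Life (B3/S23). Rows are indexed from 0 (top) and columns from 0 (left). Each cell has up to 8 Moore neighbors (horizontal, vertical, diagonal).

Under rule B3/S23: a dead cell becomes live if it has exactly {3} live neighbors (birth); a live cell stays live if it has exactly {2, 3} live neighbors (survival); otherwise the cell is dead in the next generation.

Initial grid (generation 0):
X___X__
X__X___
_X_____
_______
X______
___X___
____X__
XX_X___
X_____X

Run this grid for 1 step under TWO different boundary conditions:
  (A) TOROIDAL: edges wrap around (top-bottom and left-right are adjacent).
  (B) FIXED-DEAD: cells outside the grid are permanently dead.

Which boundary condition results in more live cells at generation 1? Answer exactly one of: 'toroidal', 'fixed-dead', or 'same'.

Under TOROIDAL boundary, generation 1:
XX_____
XX_____
_______
_______
_______
_______
__XXX__
XX____X
______X
Population = 11

Under FIXED-DEAD boundary, generation 1:
_______
XX_____
_______
_______
_______
_______
__XXX__
XX_____
XX_____
Population = 9

Comparison: toroidal=11, fixed-dead=9 -> toroidal

Answer: toroidal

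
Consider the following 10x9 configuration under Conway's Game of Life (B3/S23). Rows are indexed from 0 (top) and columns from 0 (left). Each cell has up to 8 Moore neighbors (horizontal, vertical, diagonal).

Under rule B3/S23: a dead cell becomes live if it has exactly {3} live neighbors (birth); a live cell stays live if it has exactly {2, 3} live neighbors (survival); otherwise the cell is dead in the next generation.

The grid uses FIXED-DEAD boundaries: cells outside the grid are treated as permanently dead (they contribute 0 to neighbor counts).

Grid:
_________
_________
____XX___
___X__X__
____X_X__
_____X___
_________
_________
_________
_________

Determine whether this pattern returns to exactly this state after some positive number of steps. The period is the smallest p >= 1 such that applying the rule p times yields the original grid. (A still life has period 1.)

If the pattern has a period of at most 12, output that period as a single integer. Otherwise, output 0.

Simulating and comparing each generation to the original:
Gen 0 (original, given above): 7 live cells
Gen 1: 7 live cells, MATCHES original -> period = 1

Answer: 1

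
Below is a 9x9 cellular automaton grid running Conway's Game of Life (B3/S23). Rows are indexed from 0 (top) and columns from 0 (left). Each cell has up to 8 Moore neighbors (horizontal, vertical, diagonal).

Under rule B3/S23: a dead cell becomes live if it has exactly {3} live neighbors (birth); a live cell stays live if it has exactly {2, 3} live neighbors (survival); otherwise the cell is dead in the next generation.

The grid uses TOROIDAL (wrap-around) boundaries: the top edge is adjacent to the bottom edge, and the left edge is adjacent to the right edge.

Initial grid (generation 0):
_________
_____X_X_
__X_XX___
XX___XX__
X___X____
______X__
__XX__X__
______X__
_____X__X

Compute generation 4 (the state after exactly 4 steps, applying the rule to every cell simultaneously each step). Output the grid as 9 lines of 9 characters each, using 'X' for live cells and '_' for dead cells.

Answer: ________X
_X__X____
_X__X_XX_
__XX_____
_________
____XXXXX
X___XX___
____XX___
_________

Derivation:
Simulating step by step:
Generation 0 (given above): 18 live cells
Generation 1: 21 live cells
______X__
____XXX__
_X__X____
XX_X__X__
XX____X__
___X_X___
_____XXX_
_____XXX_
_________
Generation 2: 23 live cells
______X__
____X_X__
XXXXX_X__
_____X___
XX__XXX__
____XX_X_
_______X_
_____X_X_
_____X_X_
Generation 3: 23 live cells
______XX_
_XX_X_XX_
_XXXX_X__
_________
_________
____X__XX
____XX_XX
_______XX
_____X_X_
Generation 4: 19 live cells
(generation 4 grid is the final answer)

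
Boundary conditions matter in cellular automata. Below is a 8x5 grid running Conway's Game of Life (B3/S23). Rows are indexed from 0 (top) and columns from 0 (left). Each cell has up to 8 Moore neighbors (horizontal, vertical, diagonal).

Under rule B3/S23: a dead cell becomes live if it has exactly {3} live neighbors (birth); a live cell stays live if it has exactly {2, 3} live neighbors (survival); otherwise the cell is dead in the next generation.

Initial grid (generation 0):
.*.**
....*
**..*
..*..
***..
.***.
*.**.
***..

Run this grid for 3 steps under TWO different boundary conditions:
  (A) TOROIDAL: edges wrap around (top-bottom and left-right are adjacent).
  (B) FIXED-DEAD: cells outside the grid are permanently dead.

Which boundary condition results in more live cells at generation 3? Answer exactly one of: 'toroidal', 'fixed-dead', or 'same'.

Under TOROIDAL boundary, generation 3:
**...
.....
.....
...*.
...*.
.....
.....
**..*
Population = 7

Under FIXED-DEAD boundary, generation 3:
*****
*...*
*...*
.***.
..*..
.....
.....
.....
Population = 13

Comparison: toroidal=7, fixed-dead=13 -> fixed-dead

Answer: fixed-dead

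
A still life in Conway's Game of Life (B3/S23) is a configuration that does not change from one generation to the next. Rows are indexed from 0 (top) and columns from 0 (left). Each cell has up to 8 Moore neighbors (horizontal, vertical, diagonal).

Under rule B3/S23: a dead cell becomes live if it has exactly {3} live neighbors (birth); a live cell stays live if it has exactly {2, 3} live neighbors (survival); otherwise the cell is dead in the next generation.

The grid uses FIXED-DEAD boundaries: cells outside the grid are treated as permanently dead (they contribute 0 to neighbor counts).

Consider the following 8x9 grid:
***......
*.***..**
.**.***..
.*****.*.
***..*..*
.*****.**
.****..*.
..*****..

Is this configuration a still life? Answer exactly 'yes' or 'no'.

Compute generation 1 and compare to generation 0 (given above):
Generation 1:
*.*......
*...*.**.
*.......*
.......*.
*.......*
.....*.**
.......**
.*...**..
Cell (0,1) differs: gen0=1 vs gen1=0 -> NOT a still life.

Answer: no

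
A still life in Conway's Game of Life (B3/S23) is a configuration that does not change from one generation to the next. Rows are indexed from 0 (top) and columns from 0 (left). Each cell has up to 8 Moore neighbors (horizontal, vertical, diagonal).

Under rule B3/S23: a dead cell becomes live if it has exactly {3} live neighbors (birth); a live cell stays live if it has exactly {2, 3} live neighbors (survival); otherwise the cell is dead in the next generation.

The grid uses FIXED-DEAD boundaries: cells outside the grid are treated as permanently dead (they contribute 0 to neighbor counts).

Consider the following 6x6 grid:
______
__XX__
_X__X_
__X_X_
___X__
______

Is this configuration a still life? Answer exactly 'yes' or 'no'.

Answer: yes

Derivation:
Compute generation 1 and compare to generation 0 (given above):
Generation 1:
______
__XX__
_X__X_
__X_X_
___X__
______
The grids are IDENTICAL -> still life.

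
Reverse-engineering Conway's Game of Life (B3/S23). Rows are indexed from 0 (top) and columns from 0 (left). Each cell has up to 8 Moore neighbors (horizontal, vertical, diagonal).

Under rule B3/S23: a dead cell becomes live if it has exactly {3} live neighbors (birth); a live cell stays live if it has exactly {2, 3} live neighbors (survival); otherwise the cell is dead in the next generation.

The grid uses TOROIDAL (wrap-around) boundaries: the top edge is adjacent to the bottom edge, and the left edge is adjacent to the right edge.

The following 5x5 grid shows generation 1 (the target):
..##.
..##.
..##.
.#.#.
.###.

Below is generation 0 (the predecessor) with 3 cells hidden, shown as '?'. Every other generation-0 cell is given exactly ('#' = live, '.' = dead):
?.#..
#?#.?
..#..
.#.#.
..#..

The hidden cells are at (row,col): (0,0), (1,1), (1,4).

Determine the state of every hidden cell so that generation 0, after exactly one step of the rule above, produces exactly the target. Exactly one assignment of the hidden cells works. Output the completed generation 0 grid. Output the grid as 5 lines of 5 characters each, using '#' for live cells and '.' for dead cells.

Hidden generation-0 cells (in order): (0,0), (1,1), (1,4).
A hidden cell only influences target cells in its own 3x3 neighborhood. Try each of the 2^3 = 8 assignments, step the completed generation 0 forward once under B3/S23, and compare with the target:
  (0,0)=. (1,1)=. (1,4)=. -> step reproduces the target at every cell -> ACCEPT
  (0,0)=. (1,1)=. (1,4)=# -> step gives (0,3)='.' but target has '#' -> reject
  (0,0)=. (1,1)=# (1,4)=. -> step gives (2,0)='#' but target has '.' -> reject
  (0,0)=. (1,1)=# (1,4)=# -> step gives (0,0)='#' but target has '.' -> reject
  (0,0)=# (1,1)=. (1,4)=. -> step gives (4,1)='.' but target has '#' -> reject
  (0,0)=# (1,1)=. (1,4)=# -> step gives (0,0)='#' but target has '.' -> reject
  (0,0)=# (1,1)=# (1,4)=. -> step gives (0,0)='#' but target has '.' -> reject
  (0,0)=# (1,1)=# (1,4)=# -> step gives (0,0)='#' but target has '.' -> reject
Unique solution: (0,0)=dead, (1,1)=dead, (1,4)=dead.
Check: live-neighbor counts of every cell in the completed generation 0:
14231
04231
24332
12421
13331
Applying B3/S23 to generation 0 with these counts gives:
..##.
..##.
..##.
.#.#.
.###.
which matches the target exactly.

Answer: ..#..
#.#..
..#..
.#.#.
..#..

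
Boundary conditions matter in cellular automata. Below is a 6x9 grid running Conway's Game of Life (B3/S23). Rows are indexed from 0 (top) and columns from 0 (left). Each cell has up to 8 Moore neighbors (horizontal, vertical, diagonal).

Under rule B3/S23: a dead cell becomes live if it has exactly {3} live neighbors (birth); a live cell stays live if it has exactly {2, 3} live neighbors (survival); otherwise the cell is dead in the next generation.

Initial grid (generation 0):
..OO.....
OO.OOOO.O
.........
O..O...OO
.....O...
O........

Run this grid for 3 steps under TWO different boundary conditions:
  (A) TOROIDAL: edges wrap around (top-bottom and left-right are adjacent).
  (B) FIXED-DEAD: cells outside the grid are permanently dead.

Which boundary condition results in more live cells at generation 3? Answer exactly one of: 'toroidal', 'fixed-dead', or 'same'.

Under TOROIDAL boundary, generation 3:
OOO......
O..O.OO..
.........
OOO......
.O.......
.OO......
Population = 13

Under FIXED-DEAD boundary, generation 3:
.........
OO...OO..
OO.......
OOO......
.........
.........
Population = 9

Comparison: toroidal=13, fixed-dead=9 -> toroidal

Answer: toroidal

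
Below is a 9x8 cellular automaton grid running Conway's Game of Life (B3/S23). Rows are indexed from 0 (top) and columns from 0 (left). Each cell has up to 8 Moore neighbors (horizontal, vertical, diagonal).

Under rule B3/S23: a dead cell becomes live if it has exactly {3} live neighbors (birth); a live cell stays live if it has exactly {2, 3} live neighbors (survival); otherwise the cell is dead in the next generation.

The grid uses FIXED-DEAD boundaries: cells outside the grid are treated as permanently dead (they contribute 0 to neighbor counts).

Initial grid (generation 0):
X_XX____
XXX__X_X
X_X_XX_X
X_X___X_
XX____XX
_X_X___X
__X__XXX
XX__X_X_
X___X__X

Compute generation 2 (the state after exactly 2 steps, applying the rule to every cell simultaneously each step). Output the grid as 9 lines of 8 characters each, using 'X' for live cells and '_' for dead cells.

Answer: _X______
X_X__XX_
X_X_XXX_
X_XXXX_X
X_X___X_
X_XX_X_X
_____XX_
______X_
XXX_X___

Derivation:
Simulating step by step:
Generation 0 (given above): 34 live cells
Generation 1: 32 live cells
X_XX____
X____X__
X_X_XX_X
X_XX____
X_____XX
XX___X__
X_XXXX_X
XX_XX___
XX___X__
Generation 2: 31 live cells
(generation 2 grid is the final answer)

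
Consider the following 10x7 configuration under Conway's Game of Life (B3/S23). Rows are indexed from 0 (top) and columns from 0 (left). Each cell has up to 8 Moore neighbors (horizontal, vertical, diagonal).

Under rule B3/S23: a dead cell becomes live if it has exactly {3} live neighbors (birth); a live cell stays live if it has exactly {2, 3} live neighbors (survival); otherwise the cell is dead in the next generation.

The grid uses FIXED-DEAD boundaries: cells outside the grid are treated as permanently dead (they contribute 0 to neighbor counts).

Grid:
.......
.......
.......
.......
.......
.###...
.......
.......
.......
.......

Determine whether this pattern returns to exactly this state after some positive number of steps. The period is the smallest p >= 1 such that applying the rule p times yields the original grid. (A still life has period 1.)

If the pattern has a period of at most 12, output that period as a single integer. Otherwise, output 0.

Simulating and comparing each generation to the original:
Gen 0 (original, given above): 3 live cells
Gen 1: 3 live cells, differs from original
Gen 2: 3 live cells, MATCHES original -> period = 2

Answer: 2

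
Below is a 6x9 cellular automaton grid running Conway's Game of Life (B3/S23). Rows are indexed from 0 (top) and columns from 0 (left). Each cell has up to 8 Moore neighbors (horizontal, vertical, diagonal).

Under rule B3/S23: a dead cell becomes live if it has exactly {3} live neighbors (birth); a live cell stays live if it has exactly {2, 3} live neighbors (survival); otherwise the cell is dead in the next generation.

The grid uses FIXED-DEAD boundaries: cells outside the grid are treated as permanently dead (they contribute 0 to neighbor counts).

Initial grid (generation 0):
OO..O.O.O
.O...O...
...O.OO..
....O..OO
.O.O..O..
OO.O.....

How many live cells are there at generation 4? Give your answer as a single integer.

Simulating step by step:
Generation 0 (given above): 19 live cells
Generation 1: 21 live cells
OO...O...
OOO....O.
.....OOO.
..OOO..O.
OO.OO..O.
OO.......
Generation 2: 19 live cells
O.O......
O.O..O.O.
....OO.OO
.OO....OO
O...O....
OOO......
Generation 3: 20 live cells
.........
...OOO.OO
..OOOO...
.O.OOOOOO
O..O.....
OO.......
Generation 4: 14 live cells
....O....
..O..OO..
.........
.O....OO.
O..O.OOO.
OO.......
Population at generation 4: 14

Answer: 14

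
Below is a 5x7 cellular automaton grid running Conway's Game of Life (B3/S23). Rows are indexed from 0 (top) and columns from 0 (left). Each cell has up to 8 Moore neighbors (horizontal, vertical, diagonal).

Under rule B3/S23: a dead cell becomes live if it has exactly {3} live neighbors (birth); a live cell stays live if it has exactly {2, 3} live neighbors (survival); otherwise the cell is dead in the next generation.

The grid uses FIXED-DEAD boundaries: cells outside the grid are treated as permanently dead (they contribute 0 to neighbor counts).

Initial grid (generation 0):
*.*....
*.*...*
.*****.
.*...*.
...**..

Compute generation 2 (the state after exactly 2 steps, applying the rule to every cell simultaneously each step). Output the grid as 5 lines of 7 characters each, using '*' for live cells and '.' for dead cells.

Simulating step by step:
Generation 0 (given above): 14 live cells
Generation 1: 11 live cells
.......
*...**.
*..****
.*...*.
....*..
Generation 2: 8 live cells
(generation 2 grid is the final answer)

Answer: .......
...*..*
**.*..*
...*..*
.......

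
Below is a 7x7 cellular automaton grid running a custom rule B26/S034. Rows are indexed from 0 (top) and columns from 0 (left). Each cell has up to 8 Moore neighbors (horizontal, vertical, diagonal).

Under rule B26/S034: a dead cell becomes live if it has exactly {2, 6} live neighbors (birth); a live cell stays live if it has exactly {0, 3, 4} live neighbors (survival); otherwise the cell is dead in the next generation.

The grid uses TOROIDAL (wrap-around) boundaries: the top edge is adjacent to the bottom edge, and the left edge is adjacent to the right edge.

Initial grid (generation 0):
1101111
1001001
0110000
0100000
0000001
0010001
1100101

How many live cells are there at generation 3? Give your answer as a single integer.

Answer: 17

Derivation:
Simulating step by step:
Generation 0 (given above): 19 live cells
Generation 1: 17 live cells
0101100
0001001
0111001
0000000
0110010
0001001
0100110
Generation 2: 18 live cells
0001101
0011000
0010110
0000111
1001101
0000000
0000111
Generation 3: 17 live cells
1001100
0110001
0100110
0110001
0000101
0000000
1000110
Population at generation 3: 17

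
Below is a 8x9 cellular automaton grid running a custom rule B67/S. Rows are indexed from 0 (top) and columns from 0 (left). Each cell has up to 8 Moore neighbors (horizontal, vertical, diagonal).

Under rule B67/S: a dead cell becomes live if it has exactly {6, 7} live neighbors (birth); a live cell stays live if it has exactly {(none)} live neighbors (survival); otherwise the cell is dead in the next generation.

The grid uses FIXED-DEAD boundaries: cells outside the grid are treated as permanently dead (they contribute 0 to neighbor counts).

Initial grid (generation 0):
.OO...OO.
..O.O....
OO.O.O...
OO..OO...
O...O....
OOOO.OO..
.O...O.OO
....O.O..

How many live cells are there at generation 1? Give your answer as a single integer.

Simulating step by step:
Generation 0 (given above): 28 live cells
Generation 1: 1 live cells
.........
.........
.........
.........
.O.......
.........
.........
.........
Population at generation 1: 1

Answer: 1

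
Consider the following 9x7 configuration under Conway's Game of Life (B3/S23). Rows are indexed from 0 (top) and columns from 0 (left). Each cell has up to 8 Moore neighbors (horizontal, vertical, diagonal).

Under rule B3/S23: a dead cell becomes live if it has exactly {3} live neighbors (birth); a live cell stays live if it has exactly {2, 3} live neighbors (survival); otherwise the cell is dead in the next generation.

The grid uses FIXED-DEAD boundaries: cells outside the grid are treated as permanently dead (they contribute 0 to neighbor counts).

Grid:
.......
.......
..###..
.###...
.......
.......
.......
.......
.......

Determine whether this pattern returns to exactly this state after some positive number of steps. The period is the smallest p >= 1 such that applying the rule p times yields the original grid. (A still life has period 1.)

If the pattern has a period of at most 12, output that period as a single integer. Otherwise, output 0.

Answer: 2

Derivation:
Simulating and comparing each generation to the original:
Gen 0 (original, given above): 6 live cells
Gen 1: 6 live cells, differs from original
Gen 2: 6 live cells, MATCHES original -> period = 2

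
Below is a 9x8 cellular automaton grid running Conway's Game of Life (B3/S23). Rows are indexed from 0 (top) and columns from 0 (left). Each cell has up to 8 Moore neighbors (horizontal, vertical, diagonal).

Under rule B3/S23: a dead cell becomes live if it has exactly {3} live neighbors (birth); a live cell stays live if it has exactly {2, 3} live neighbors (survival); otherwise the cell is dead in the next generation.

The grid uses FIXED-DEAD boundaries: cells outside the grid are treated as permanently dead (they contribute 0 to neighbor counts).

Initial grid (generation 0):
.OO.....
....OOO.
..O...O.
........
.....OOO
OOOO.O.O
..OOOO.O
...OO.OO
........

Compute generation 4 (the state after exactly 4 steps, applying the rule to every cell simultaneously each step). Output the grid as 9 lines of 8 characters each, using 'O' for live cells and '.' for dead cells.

Answer: ........
......OO
......OO
.OOO...O
O...O..O
.O.OO..O
..O....O
......OO
........

Derivation:
Simulating step by step:
Generation 0 (given above): 25 live cells
Generation 1: 20 live cells
.....O..
.OOO.OO.
......O.
.....O.O
.OO.OO.O
.O.....O
.......O
..O...OO
........
Generation 2: 25 live cells
..O.OOO.
..O.OOO.
..O.O..O
....OO.O
.OO.OO.O
.OO....O
.......O
......OO
........
Generation 3: 21 live cells
....O.O.
.OO....O
.......O
.OO....O
.OO.OO.O
.OOO...O
.......O
......OO
........
Generation 4: 19 live cells
(generation 4 grid is the final answer)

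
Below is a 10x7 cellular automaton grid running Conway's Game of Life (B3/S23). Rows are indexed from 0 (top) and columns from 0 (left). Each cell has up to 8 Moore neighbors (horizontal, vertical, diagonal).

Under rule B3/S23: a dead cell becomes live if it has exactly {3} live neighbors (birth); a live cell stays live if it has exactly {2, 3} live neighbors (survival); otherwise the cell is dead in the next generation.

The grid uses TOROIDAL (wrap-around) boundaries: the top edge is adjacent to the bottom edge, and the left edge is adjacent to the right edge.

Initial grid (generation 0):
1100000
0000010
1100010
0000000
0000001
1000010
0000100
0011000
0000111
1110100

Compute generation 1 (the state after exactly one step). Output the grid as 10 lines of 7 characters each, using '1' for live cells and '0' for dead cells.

Simulating step by step:
Generation 0 (given above): 19 live cells
Generation 1: 19 live cells
(generation 1 grid is the final answer)

Answer: 1010001
0000000
0000001
1000001
0000001
0000011
0001100
0001000
1000111
0011100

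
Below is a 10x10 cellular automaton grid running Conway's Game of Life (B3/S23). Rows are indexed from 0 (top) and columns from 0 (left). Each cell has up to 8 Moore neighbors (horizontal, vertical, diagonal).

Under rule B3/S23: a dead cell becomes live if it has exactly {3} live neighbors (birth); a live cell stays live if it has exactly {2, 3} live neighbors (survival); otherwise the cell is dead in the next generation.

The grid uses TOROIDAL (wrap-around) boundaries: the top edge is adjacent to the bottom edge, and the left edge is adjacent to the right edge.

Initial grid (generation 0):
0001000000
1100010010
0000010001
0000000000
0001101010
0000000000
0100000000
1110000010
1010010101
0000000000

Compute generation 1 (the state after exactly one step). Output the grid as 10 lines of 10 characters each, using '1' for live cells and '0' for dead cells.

Answer: 0000000000
1000100001
1000000001
0000110000
0000000000
0000000000
1110000000
0010000010
1010000011
0000000000

Derivation:
Simulating step by step:
Generation 0 (given above): 21 live cells
Generation 1: 16 live cells
(generation 1 grid is the final answer)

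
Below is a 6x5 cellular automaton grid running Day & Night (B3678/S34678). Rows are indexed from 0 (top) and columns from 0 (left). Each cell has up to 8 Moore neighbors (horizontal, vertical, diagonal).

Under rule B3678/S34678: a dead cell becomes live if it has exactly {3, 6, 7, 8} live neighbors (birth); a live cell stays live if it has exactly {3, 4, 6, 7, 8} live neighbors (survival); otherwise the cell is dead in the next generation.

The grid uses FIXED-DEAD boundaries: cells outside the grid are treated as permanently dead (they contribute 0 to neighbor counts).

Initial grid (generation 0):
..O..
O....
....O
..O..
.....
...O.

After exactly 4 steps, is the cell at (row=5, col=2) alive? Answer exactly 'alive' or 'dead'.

Simulating step by step:
Generation 0 (given above): 5 live cells
Generation 1: 0 live cells
.....
.....
.....
.....
.....
.....
Generation 2: 0 live cells
.....
.....
.....
.....
.....
.....
Generation 3: 0 live cells
.....
.....
.....
.....
.....
.....
Generation 4: 0 live cells
.....
.....
.....
.....
.....
.....

Cell (5,2) at generation 4: 0 -> dead

Answer: dead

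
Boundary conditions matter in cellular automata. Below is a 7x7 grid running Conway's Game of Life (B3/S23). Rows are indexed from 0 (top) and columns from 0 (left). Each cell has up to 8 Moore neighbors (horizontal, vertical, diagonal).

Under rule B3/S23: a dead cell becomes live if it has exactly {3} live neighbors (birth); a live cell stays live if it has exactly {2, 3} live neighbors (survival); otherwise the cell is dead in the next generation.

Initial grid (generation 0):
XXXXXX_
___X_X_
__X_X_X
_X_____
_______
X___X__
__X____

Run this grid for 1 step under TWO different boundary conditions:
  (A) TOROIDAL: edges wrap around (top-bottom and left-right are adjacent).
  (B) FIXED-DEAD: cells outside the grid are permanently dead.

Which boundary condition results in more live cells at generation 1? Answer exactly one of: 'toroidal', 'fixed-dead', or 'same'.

Answer: toroidal

Derivation:
Under TOROIDAL boundary, generation 1:
_X___XX
X______
__XXXX_
_______
_______
_______
X_X__XX
Population = 12

Under FIXED-DEAD boundary, generation 1:
_XXX_X_
______X
__XXXX_
_______
_______
_______
_______
Population = 9

Comparison: toroidal=12, fixed-dead=9 -> toroidal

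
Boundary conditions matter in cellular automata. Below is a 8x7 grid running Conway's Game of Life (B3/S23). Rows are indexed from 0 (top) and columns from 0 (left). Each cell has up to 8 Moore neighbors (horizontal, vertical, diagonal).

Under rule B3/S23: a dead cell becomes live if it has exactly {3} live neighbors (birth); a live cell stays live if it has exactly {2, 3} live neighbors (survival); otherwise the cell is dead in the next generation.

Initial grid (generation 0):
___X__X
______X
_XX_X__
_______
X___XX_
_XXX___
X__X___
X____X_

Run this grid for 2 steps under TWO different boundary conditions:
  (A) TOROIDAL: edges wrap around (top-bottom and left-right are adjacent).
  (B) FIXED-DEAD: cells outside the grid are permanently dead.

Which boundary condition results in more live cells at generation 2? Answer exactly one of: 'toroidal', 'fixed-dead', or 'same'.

Under TOROIDAL boundary, generation 2:
X__X_X_
XX__XX_
_X___XX
_X___X_
______X
______X
____X__
_X_XX__
Population = 18

Under FIXED-DEAD boundary, generation 2:
_______
_______
_____X_
_X___X_
_____X_
X______
X__XX__
_______
Population = 8

Comparison: toroidal=18, fixed-dead=8 -> toroidal

Answer: toroidal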